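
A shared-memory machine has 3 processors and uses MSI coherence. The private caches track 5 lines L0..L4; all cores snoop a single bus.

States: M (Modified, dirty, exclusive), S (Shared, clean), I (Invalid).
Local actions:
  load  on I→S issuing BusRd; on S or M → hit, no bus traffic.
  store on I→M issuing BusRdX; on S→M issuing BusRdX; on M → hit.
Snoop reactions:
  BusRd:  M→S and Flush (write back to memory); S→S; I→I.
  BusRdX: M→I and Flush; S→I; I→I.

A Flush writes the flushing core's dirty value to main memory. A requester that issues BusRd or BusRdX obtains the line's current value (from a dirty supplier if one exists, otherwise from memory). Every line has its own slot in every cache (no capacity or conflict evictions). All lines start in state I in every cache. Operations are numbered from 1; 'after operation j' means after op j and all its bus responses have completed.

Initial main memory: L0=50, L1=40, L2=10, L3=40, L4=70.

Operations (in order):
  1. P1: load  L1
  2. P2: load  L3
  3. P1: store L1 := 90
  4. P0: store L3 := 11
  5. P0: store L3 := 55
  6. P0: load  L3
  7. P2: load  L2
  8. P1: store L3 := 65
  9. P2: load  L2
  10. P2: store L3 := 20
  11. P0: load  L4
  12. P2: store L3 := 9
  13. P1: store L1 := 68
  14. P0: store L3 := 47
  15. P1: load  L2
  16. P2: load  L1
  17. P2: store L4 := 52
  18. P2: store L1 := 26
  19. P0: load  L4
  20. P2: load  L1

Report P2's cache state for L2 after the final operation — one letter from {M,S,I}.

state = S

step 1: P1: load  L1  ⟶  ISI  (L1)  txn=BusRd  M[L1]=40
step 2: P2: load  L3  ⟶  IIS  (L3)  txn=BusRd  M[L3]=40
step 3: P1: store L1 := 90  ⟶  IMI  (L1)  txn=BusRdX  M[L1]=40
step 4: P0: store L3 := 11  ⟶  MII  (L3)  txn=BusRdX  M[L3]=40
step 5: P0: store L3 := 55  ⟶  MII  (L3)  txn=∅  M[L3]=40
step 6: P0: load  L3  ⟶  MII  (L3)  txn=∅  M[L3]=40
step 7: P2: load  L2  ⟶  IIS  (L2)  txn=BusRd  M[L2]=10
step 8: P1: store L3 := 65  ⟶  IMI  (L3)  txn=BusRdX+Flush  M[L3]=55
step 9: P2: load  L2  ⟶  IIS  (L2)  txn=∅  M[L2]=10
step 10: P2: store L3 := 20  ⟶  IIM  (L3)  txn=BusRdX+Flush  M[L3]=65
step 11: P0: load  L4  ⟶  SII  (L4)  txn=BusRd  M[L4]=70
step 12: P2: store L3 := 9  ⟶  IIM  (L3)  txn=∅  M[L3]=65
step 13: P1: store L1 := 68  ⟶  IMI  (L1)  txn=∅  M[L1]=40
step 14: P0: store L3 := 47  ⟶  MII  (L3)  txn=BusRdX+Flush  M[L3]=9
step 15: P1: load  L2  ⟶  ISS  (L2)  txn=BusRd  M[L2]=10
step 16: P2: load  L1  ⟶  ISS  (L1)  txn=BusRd+Flush  M[L1]=68
step 17: P2: store L4 := 52  ⟶  IIM  (L4)  txn=BusRdX  M[L4]=70
step 18: P2: store L1 := 26  ⟶  IIM  (L1)  txn=BusRdX  M[L1]=68
step 19: P0: load  L4  ⟶  SIS  (L4)  txn=BusRd+Flush  M[L4]=52
step 20: P2: load  L1  ⟶  IIM  (L1)  txn=∅  M[L1]=68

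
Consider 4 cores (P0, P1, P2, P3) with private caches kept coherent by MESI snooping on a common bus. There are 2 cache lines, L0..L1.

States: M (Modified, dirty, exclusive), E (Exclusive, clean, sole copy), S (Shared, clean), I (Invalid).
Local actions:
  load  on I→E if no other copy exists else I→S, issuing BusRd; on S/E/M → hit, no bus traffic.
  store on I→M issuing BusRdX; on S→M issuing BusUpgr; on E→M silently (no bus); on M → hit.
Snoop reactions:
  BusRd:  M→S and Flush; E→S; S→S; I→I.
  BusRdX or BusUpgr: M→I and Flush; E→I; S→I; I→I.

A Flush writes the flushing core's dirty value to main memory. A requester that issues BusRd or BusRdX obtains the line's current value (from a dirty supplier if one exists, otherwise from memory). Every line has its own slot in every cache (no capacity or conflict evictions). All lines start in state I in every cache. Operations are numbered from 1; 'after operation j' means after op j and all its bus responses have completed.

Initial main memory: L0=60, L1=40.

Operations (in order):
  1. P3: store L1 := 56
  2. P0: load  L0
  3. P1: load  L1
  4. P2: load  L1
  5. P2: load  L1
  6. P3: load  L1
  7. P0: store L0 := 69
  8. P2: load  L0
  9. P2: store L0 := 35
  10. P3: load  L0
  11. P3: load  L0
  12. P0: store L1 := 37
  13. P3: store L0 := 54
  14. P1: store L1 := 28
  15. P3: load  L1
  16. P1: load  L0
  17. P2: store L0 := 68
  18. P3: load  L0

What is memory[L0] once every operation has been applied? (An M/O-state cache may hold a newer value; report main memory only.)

memory[L0] = 68

  op1 P3: store L1 := 56 → I/I/I/M on L1; bus BusRdX; mem=40
  op2 P0: load  L0 → E/I/I/I on L0; bus BusRd; mem=60
  op3 P1: load  L1 → I/S/I/S on L1; bus BusRd Flush; mem=56
  op4 P2: load  L1 → I/S/S/S on L1; bus BusRd; mem=56
  op5 P2: load  L1 → I/S/S/S on L1; bus (none); mem=56
  op6 P3: load  L1 → I/S/S/S on L1; bus (none); mem=56
  op7 P0: store L0 := 69 → M/I/I/I on L0; bus (none); mem=60
  op8 P2: load  L0 → S/I/S/I on L0; bus BusRd Flush; mem=69
  op9 P2: store L0 := 35 → I/I/M/I on L0; bus BusUpgr; mem=69
  op10 P3: load  L0 → I/I/S/S on L0; bus BusRd Flush; mem=35
  op11 P3: load  L0 → I/I/S/S on L0; bus (none); mem=35
  op12 P0: store L1 := 37 → M/I/I/I on L1; bus BusRdX; mem=56
  op13 P3: store L0 := 54 → I/I/I/M on L0; bus BusUpgr; mem=35
  op14 P1: store L1 := 28 → I/M/I/I on L1; bus BusRdX Flush; mem=37
  op15 P3: load  L1 → I/S/I/S on L1; bus BusRd Flush; mem=28
  op16 P1: load  L0 → I/S/I/S on L0; bus BusRd Flush; mem=54
  op17 P2: store L0 := 68 → I/I/M/I on L0; bus BusRdX; mem=54
  op18 P3: load  L0 → I/I/S/S on L0; bus BusRd Flush; mem=68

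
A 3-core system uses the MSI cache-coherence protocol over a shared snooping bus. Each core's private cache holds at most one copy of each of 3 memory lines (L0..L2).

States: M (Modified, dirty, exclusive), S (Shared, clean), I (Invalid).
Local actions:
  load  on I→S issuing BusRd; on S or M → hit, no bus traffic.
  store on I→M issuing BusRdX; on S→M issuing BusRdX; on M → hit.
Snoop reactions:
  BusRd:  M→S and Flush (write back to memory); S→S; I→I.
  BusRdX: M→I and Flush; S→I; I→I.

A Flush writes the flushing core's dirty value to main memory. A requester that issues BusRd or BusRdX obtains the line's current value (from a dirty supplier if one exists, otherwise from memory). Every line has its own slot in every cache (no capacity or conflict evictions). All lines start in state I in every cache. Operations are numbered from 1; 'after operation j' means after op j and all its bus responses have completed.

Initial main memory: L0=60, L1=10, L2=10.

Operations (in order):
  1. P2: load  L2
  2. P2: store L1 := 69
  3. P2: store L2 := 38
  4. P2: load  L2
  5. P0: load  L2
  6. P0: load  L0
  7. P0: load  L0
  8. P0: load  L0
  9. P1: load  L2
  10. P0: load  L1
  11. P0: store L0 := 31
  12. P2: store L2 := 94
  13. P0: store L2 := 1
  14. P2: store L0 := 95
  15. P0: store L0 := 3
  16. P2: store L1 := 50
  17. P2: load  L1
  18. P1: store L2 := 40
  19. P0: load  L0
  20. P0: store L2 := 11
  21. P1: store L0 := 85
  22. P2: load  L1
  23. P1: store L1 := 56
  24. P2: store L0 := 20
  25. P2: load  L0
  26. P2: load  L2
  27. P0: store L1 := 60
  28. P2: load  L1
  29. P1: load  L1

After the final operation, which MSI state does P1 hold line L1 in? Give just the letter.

step 1: P2: load  L2  ⟶  IIS  (L2)  txn=BusRd  M[L2]=10
step 2: P2: store L1 := 69  ⟶  IIM  (L1)  txn=BusRdX  M[L1]=10
step 3: P2: store L2 := 38  ⟶  IIM  (L2)  txn=BusRdX  M[L2]=10
step 4: P2: load  L2  ⟶  IIM  (L2)  txn=∅  M[L2]=10
step 5: P0: load  L2  ⟶  SIS  (L2)  txn=BusRd+Flush  M[L2]=38
step 6: P0: load  L0  ⟶  SII  (L0)  txn=BusRd  M[L0]=60
step 7: P0: load  L0  ⟶  SII  (L0)  txn=∅  M[L0]=60
step 8: P0: load  L0  ⟶  SII  (L0)  txn=∅  M[L0]=60
step 9: P1: load  L2  ⟶  SSS  (L2)  txn=BusRd  M[L2]=38
step 10: P0: load  L1  ⟶  SIS  (L1)  txn=BusRd+Flush  M[L1]=69
step 11: P0: store L0 := 31  ⟶  MII  (L0)  txn=BusRdX  M[L0]=60
step 12: P2: store L2 := 94  ⟶  IIM  (L2)  txn=BusRdX  M[L2]=38
step 13: P0: store L2 := 1  ⟶  MII  (L2)  txn=BusRdX+Flush  M[L2]=94
step 14: P2: store L0 := 95  ⟶  IIM  (L0)  txn=BusRdX+Flush  M[L0]=31
step 15: P0: store L0 := 3  ⟶  MII  (L0)  txn=BusRdX+Flush  M[L0]=95
step 16: P2: store L1 := 50  ⟶  IIM  (L1)  txn=BusRdX  M[L1]=69
step 17: P2: load  L1  ⟶  IIM  (L1)  txn=∅  M[L1]=69
step 18: P1: store L2 := 40  ⟶  IMI  (L2)  txn=BusRdX+Flush  M[L2]=1
step 19: P0: load  L0  ⟶  MII  (L0)  txn=∅  M[L0]=95
step 20: P0: store L2 := 11  ⟶  MII  (L2)  txn=BusRdX+Flush  M[L2]=40
step 21: P1: store L0 := 85  ⟶  IMI  (L0)  txn=BusRdX+Flush  M[L0]=3
step 22: P2: load  L1  ⟶  IIM  (L1)  txn=∅  M[L1]=69
step 23: P1: store L1 := 56  ⟶  IMI  (L1)  txn=BusRdX+Flush  M[L1]=50
step 24: P2: store L0 := 20  ⟶  IIM  (L0)  txn=BusRdX+Flush  M[L0]=85
step 25: P2: load  L0  ⟶  IIM  (L0)  txn=∅  M[L0]=85
step 26: P2: load  L2  ⟶  SIS  (L2)  txn=BusRd+Flush  M[L2]=11
step 27: P0: store L1 := 60  ⟶  MII  (L1)  txn=BusRdX+Flush  M[L1]=56
step 28: P2: load  L1  ⟶  SIS  (L1)  txn=BusRd+Flush  M[L1]=60
step 29: P1: load  L1  ⟶  SSS  (L1)  txn=BusRd  M[L1]=60

state = S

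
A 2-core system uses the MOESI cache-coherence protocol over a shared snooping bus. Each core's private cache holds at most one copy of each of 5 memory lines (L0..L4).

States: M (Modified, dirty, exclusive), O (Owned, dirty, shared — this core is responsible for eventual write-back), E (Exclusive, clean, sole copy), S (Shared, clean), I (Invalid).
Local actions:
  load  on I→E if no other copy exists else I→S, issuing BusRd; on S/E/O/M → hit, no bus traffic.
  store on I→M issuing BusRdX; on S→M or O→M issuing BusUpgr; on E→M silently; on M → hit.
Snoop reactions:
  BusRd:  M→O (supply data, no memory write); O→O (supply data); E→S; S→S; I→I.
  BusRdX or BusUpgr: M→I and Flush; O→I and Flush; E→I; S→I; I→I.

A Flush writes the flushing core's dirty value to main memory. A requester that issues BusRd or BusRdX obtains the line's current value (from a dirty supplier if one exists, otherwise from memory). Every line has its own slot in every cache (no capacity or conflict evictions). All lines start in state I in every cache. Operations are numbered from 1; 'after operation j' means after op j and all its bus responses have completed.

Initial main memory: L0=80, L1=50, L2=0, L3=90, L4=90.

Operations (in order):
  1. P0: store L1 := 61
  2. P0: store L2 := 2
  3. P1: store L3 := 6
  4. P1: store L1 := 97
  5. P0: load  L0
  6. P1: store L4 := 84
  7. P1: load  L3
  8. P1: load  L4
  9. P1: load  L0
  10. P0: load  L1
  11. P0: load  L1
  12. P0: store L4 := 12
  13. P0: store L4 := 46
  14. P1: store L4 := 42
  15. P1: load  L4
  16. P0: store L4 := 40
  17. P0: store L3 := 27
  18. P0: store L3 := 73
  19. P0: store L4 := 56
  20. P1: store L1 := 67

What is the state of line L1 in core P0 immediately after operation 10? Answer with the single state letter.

  op1 P0: store L1 := 61 → M/I on L1; bus BusRdX; mem=50
  op2 P0: store L2 := 2 → M/I on L2; bus BusRdX; mem=0
  op3 P1: store L3 := 6 → I/M on L3; bus BusRdX; mem=90
  op4 P1: store L1 := 97 → I/M on L1; bus BusRdX Flush; mem=61
  op5 P0: load  L0 → E/I on L0; bus BusRd; mem=80
  op6 P1: store L4 := 84 → I/M on L4; bus BusRdX; mem=90
  op7 P1: load  L3 → I/M on L3; bus (none); mem=90
  op8 P1: load  L4 → I/M on L4; bus (none); mem=90
  op9 P1: load  L0 → S/S on L0; bus BusRd; mem=80
  op10 P0: load  L1 → S/O on L1; bus BusRd; mem=61
  op11 P0: load  L1 → S/O on L1; bus (none); mem=61
  op12 P0: store L4 := 12 → M/I on L4; bus BusRdX Flush; mem=84
  op13 P0: store L4 := 46 → M/I on L4; bus (none); mem=84
  op14 P1: store L4 := 42 → I/M on L4; bus BusRdX Flush; mem=46
  op15 P1: load  L4 → I/M on L4; bus (none); mem=46
  op16 P0: store L4 := 40 → M/I on L4; bus BusRdX Flush; mem=42
  op17 P0: store L3 := 27 → M/I on L3; bus BusRdX Flush; mem=6
  op18 P0: store L3 := 73 → M/I on L3; bus (none); mem=6
  op19 P0: store L4 := 56 → M/I on L4; bus (none); mem=42
  op20 P1: store L1 := 67 → I/M on L1; bus BusUpgr; mem=61

state = S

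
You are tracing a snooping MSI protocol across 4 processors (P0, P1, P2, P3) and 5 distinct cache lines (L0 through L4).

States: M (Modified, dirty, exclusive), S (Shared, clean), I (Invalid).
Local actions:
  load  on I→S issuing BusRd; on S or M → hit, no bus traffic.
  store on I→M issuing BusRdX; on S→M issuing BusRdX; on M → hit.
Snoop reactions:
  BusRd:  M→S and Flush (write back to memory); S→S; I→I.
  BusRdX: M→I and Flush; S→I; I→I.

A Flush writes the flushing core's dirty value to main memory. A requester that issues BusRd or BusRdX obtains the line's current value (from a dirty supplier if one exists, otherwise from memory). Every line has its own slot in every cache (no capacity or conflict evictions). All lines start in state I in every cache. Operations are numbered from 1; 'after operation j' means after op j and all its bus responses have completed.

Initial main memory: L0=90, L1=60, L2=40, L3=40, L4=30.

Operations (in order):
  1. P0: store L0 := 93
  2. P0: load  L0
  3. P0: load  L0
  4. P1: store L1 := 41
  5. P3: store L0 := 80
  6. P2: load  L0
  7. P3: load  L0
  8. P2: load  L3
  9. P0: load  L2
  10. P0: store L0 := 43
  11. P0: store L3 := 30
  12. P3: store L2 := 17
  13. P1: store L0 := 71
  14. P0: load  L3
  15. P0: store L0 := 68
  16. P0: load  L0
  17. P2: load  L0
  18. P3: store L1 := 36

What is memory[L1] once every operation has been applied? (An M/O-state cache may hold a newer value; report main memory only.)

memory[L1] = 41

[1] P0: store L0 := 93 | P0:M(93), P1:I, P2:I, P3:I | bus: BusRdX
[2] P0: load  L0 | P0:M(93), P1:I, P2:I, P3:I | bus: none
[3] P0: load  L0 | P0:M(93), P1:I, P2:I, P3:I | bus: none
[4] P1: store L1 := 41 | P0:I, P1:M(41), P2:I, P3:I | bus: BusRdX
[5] P3: store L0 := 80 | P0:I, P1:I, P2:I, P3:M(80) | bus: BusRdX,Flush
[6] P2: load  L0 | P0:I, P1:I, P2:S(80), P3:S(80) | bus: BusRd,Flush
[7] P3: load  L0 | P0:I, P1:I, P2:S(80), P3:S(80) | bus: none
[8] P2: load  L3 | P0:I, P1:I, P2:S(40), P3:I | bus: BusRd
[9] P0: load  L2 | P0:S(40), P1:I, P2:I, P3:I | bus: BusRd
[10] P0: store L0 := 43 | P0:M(43), P1:I, P2:I, P3:I | bus: BusRdX
[11] P0: store L3 := 30 | P0:M(30), P1:I, P2:I, P3:I | bus: BusRdX
[12] P3: store L2 := 17 | P0:I, P1:I, P2:I, P3:M(17) | bus: BusRdX
[13] P1: store L0 := 71 | P0:I, P1:M(71), P2:I, P3:I | bus: BusRdX,Flush
[14] P0: load  L3 | P0:M(30), P1:I, P2:I, P3:I | bus: none
[15] P0: store L0 := 68 | P0:M(68), P1:I, P2:I, P3:I | bus: BusRdX,Flush
[16] P0: load  L0 | P0:M(68), P1:I, P2:I, P3:I | bus: none
[17] P2: load  L0 | P0:S(68), P1:I, P2:S(68), P3:I | bus: BusRd,Flush
[18] P3: store L1 := 36 | P0:I, P1:I, P2:I, P3:M(36) | bus: BusRdX,Flush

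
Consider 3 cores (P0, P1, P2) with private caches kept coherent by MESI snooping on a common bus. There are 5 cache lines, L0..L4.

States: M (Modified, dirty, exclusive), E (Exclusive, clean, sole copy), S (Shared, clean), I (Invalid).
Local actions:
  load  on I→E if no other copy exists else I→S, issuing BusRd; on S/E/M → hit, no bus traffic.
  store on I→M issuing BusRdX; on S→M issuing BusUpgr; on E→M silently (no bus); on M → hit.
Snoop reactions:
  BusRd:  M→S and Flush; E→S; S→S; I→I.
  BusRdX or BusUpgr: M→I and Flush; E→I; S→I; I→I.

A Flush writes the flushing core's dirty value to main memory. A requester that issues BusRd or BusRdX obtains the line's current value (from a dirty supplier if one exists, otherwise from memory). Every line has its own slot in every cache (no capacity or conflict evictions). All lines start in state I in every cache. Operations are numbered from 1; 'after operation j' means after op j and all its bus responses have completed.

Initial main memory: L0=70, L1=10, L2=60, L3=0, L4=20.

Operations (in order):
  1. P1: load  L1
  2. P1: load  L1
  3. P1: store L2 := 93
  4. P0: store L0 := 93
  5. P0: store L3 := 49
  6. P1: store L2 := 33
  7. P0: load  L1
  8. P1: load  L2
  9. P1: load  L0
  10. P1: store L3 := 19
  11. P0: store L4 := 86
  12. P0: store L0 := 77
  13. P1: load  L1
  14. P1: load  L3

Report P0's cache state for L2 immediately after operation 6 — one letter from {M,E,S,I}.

state = I

1. P1: load  L1  bus=[BusRd]  L1: P0=I P1=E P2=I  mem[L1]=10
2. P1: load  L1  bus=[-]  L1: P0=I P1=E P2=I  mem[L1]=10
3. P1: store L2 := 93  bus=[BusRdX]  L2: P0=I P1=M P2=I  mem[L2]=60
4. P0: store L0 := 93  bus=[BusRdX]  L0: P0=M P1=I P2=I  mem[L0]=70
5. P0: store L3 := 49  bus=[BusRdX]  L3: P0=M P1=I P2=I  mem[L3]=0
6. P1: store L2 := 33  bus=[-]  L2: P0=I P1=M P2=I  mem[L2]=60
7. P0: load  L1  bus=[BusRd]  L1: P0=S P1=S P2=I  mem[L1]=10
8. P1: load  L2  bus=[-]  L2: P0=I P1=M P2=I  mem[L2]=60
9. P1: load  L0  bus=[BusRd,Flush]  L0: P0=S P1=S P2=I  mem[L0]=93
10. P1: store L3 := 19  bus=[BusRdX,Flush]  L3: P0=I P1=M P2=I  mem[L3]=49
11. P0: store L4 := 86  bus=[BusRdX]  L4: P0=M P1=I P2=I  mem[L4]=20
12. P0: store L0 := 77  bus=[BusUpgr]  L0: P0=M P1=I P2=I  mem[L0]=93
13. P1: load  L1  bus=[-]  L1: P0=S P1=S P2=I  mem[L1]=10
14. P1: load  L3  bus=[-]  L3: P0=I P1=M P2=I  mem[L3]=49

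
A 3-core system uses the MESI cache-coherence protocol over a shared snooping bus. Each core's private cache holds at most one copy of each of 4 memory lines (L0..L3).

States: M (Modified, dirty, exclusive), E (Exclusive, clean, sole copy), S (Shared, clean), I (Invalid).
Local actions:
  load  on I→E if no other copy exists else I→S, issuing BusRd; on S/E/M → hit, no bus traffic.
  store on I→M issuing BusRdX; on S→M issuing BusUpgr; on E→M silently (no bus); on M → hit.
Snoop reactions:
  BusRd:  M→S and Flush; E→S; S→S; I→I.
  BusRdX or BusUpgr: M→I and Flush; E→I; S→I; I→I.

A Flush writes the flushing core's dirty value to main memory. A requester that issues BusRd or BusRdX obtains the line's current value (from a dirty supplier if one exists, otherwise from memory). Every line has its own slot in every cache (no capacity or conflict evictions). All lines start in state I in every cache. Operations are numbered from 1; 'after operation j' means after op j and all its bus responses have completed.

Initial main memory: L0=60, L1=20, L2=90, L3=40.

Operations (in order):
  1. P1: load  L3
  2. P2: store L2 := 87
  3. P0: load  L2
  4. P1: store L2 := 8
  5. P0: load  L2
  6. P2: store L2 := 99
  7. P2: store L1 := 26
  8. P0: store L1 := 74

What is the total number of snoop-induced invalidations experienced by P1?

invalidations = 1

  op1 P1: load  L3 → I/E/I on L3; bus BusRd; mem=40
  op2 P2: store L2 := 87 → I/I/M on L2; bus BusRdX; mem=90
  op3 P0: load  L2 → S/I/S on L2; bus BusRd Flush; mem=87
  op4 P1: store L2 := 8 → I/M/I on L2; bus BusRdX; mem=87
  op5 P0: load  L2 → S/S/I on L2; bus BusRd Flush; mem=8
  op6 P2: store L2 := 99 → I/I/M on L2; bus BusRdX; mem=8
  op7 P2: store L1 := 26 → I/I/M on L1; bus BusRdX; mem=20
  op8 P0: store L1 := 74 → M/I/I on L1; bus BusRdX Flush; mem=26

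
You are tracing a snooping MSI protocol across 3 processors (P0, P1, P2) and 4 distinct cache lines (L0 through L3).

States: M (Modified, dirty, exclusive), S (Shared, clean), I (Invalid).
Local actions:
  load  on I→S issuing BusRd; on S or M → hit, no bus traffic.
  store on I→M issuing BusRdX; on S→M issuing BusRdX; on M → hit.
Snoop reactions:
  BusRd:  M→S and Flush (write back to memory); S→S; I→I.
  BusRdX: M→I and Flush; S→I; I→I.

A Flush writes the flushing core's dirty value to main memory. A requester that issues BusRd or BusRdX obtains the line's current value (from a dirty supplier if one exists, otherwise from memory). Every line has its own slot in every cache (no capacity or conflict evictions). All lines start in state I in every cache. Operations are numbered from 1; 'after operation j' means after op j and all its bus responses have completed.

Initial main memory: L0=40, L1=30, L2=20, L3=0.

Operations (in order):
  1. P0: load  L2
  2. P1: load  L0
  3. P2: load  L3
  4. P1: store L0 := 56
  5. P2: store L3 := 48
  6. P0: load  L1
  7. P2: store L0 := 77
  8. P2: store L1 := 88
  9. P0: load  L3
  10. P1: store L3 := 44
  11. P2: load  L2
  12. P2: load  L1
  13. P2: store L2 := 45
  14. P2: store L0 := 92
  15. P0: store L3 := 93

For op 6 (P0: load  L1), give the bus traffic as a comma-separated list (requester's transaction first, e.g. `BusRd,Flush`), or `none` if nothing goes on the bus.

bus = BusRd

  op1 P0: load  L2 → S/I/I on L2; bus BusRd; mem=20
  op2 P1: load  L0 → I/S/I on L0; bus BusRd; mem=40
  op3 P2: load  L3 → I/I/S on L3; bus BusRd; mem=0
  op4 P1: store L0 := 56 → I/M/I on L0; bus BusRdX; mem=40
  op5 P2: store L3 := 48 → I/I/M on L3; bus BusRdX; mem=0
  op6 P0: load  L1 → S/I/I on L1; bus BusRd; mem=30
  op7 P2: store L0 := 77 → I/I/M on L0; bus BusRdX Flush; mem=56
  op8 P2: store L1 := 88 → I/I/M on L1; bus BusRdX; mem=30
  op9 P0: load  L3 → S/I/S on L3; bus BusRd Flush; mem=48
  op10 P1: store L3 := 44 → I/M/I on L3; bus BusRdX; mem=48
  op11 P2: load  L2 → S/I/S on L2; bus BusRd; mem=20
  op12 P2: load  L1 → I/I/M on L1; bus (none); mem=30
  op13 P2: store L2 := 45 → I/I/M on L2; bus BusRdX; mem=20
  op14 P2: store L0 := 92 → I/I/M on L0; bus (none); mem=56
  op15 P0: store L3 := 93 → M/I/I on L3; bus BusRdX Flush; mem=44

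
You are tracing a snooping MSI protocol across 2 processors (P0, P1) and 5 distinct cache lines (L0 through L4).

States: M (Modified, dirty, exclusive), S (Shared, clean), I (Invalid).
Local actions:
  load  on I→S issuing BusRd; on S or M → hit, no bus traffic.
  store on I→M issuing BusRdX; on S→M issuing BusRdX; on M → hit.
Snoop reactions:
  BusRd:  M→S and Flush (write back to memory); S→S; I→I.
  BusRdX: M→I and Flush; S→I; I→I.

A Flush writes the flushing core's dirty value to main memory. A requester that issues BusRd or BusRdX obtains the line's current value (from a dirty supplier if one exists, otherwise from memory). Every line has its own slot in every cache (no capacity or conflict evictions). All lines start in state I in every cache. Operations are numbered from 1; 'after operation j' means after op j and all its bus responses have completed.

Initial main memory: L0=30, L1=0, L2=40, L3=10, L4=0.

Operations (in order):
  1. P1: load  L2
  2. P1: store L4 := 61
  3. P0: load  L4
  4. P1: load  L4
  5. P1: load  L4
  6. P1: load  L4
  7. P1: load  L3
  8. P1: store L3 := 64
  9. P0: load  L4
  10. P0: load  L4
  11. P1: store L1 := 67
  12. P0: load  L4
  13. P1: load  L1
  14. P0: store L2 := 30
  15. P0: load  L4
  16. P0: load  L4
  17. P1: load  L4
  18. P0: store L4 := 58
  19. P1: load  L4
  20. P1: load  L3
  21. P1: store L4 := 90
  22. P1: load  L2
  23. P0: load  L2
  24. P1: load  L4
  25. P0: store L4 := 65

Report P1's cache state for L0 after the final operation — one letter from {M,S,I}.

state = I

[1] P1: load  L2 | P0:I, P1:S(40) | bus: BusRd
[2] P1: store L4 := 61 | P0:I, P1:M(61) | bus: BusRdX
[3] P0: load  L4 | P0:S(61), P1:S(61) | bus: BusRd,Flush
[4] P1: load  L4 | P0:S(61), P1:S(61) | bus: none
[5] P1: load  L4 | P0:S(61), P1:S(61) | bus: none
[6] P1: load  L4 | P0:S(61), P1:S(61) | bus: none
[7] P1: load  L3 | P0:I, P1:S(10) | bus: BusRd
[8] P1: store L3 := 64 | P0:I, P1:M(64) | bus: BusRdX
[9] P0: load  L4 | P0:S(61), P1:S(61) | bus: none
[10] P0: load  L4 | P0:S(61), P1:S(61) | bus: none
[11] P1: store L1 := 67 | P0:I, P1:M(67) | bus: BusRdX
[12] P0: load  L4 | P0:S(61), P1:S(61) | bus: none
[13] P1: load  L1 | P0:I, P1:M(67) | bus: none
[14] P0: store L2 := 30 | P0:M(30), P1:I | bus: BusRdX
[15] P0: load  L4 | P0:S(61), P1:S(61) | bus: none
[16] P0: load  L4 | P0:S(61), P1:S(61) | bus: none
[17] P1: load  L4 | P0:S(61), P1:S(61) | bus: none
[18] P0: store L4 := 58 | P0:M(58), P1:I | bus: BusRdX
[19] P1: load  L4 | P0:S(58), P1:S(58) | bus: BusRd,Flush
[20] P1: load  L3 | P0:I, P1:M(64) | bus: none
[21] P1: store L4 := 90 | P0:I, P1:M(90) | bus: BusRdX
[22] P1: load  L2 | P0:S(30), P1:S(30) | bus: BusRd,Flush
[23] P0: load  L2 | P0:S(30), P1:S(30) | bus: none
[24] P1: load  L4 | P0:I, P1:M(90) | bus: none
[25] P0: store L4 := 65 | P0:M(65), P1:I | bus: BusRdX,Flush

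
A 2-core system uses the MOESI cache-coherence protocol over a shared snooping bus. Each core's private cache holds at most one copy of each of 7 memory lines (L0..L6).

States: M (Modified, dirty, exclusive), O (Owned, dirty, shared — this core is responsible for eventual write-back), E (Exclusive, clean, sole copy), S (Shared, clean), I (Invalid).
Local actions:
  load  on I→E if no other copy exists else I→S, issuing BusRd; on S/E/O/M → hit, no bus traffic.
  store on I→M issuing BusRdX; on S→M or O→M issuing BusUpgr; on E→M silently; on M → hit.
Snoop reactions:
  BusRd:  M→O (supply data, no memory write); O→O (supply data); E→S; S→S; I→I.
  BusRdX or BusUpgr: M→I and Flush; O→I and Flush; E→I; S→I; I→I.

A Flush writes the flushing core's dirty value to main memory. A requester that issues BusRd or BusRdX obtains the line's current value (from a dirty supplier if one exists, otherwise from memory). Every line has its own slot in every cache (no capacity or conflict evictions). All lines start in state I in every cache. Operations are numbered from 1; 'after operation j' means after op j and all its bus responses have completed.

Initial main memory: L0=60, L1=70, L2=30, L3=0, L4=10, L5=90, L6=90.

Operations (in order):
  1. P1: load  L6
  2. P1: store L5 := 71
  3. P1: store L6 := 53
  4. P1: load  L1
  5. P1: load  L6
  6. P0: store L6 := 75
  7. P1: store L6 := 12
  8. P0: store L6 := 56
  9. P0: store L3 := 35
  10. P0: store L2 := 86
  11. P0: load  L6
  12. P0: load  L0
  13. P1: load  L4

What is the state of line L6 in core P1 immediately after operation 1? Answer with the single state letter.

step 1: P1: load  L6  ⟶  IE  (L6)  txn=BusRd  M[L6]=90
step 2: P1: store L5 := 71  ⟶  IM  (L5)  txn=BusRdX  M[L5]=90
step 3: P1: store L6 := 53  ⟶  IM  (L6)  txn=∅  M[L6]=90
step 4: P1: load  L1  ⟶  IE  (L1)  txn=BusRd  M[L1]=70
step 5: P1: load  L6  ⟶  IM  (L6)  txn=∅  M[L6]=90
step 6: P0: store L6 := 75  ⟶  MI  (L6)  txn=BusRdX+Flush  M[L6]=53
step 7: P1: store L6 := 12  ⟶  IM  (L6)  txn=BusRdX+Flush  M[L6]=75
step 8: P0: store L6 := 56  ⟶  MI  (L6)  txn=BusRdX+Flush  M[L6]=12
step 9: P0: store L3 := 35  ⟶  MI  (L3)  txn=BusRdX  M[L3]=0
step 10: P0: store L2 := 86  ⟶  MI  (L2)  txn=BusRdX  M[L2]=30
step 11: P0: load  L6  ⟶  MI  (L6)  txn=∅  M[L6]=12
step 12: P0: load  L0  ⟶  EI  (L0)  txn=BusRd  M[L0]=60
step 13: P1: load  L4  ⟶  IE  (L4)  txn=BusRd  M[L4]=10

state = E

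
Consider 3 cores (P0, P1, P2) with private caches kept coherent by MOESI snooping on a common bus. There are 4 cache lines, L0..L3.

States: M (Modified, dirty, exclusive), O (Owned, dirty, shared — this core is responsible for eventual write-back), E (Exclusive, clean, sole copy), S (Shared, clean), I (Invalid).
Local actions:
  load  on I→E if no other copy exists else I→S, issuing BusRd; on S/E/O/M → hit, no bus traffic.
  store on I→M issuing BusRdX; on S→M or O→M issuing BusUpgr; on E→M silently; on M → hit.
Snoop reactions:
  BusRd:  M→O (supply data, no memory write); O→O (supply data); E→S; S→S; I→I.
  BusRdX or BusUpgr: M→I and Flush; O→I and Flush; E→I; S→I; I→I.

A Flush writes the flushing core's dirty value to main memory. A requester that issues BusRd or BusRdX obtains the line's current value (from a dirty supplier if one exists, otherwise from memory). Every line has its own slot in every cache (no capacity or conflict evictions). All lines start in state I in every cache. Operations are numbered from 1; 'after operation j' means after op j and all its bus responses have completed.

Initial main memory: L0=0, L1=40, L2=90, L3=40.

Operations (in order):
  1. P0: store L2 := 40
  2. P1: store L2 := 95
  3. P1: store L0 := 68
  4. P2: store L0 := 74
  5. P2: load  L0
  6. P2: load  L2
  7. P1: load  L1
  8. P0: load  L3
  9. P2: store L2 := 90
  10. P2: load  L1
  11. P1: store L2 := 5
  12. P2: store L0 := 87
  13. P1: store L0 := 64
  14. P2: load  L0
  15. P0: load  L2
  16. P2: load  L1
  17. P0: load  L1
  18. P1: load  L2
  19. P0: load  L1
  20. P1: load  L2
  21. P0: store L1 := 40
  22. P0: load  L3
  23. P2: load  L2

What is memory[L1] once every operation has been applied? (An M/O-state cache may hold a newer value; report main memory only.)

memory[L1] = 40

step 1: P0: store L2 := 40  ⟶  MII  (L2)  txn=BusRdX  M[L2]=90
step 2: P1: store L2 := 95  ⟶  IMI  (L2)  txn=BusRdX+Flush  M[L2]=40
step 3: P1: store L0 := 68  ⟶  IMI  (L0)  txn=BusRdX  M[L0]=0
step 4: P2: store L0 := 74  ⟶  IIM  (L0)  txn=BusRdX+Flush  M[L0]=68
step 5: P2: load  L0  ⟶  IIM  (L0)  txn=∅  M[L0]=68
step 6: P2: load  L2  ⟶  IOS  (L2)  txn=BusRd  M[L2]=40
step 7: P1: load  L1  ⟶  IEI  (L1)  txn=BusRd  M[L1]=40
step 8: P0: load  L3  ⟶  EII  (L3)  txn=BusRd  M[L3]=40
step 9: P2: store L2 := 90  ⟶  IIM  (L2)  txn=BusUpgr+Flush  M[L2]=95
step 10: P2: load  L1  ⟶  ISS  (L1)  txn=BusRd  M[L1]=40
step 11: P1: store L2 := 5  ⟶  IMI  (L2)  txn=BusRdX+Flush  M[L2]=90
step 12: P2: store L0 := 87  ⟶  IIM  (L0)  txn=∅  M[L0]=68
step 13: P1: store L0 := 64  ⟶  IMI  (L0)  txn=BusRdX+Flush  M[L0]=87
step 14: P2: load  L0  ⟶  IOS  (L0)  txn=BusRd  M[L0]=87
step 15: P0: load  L2  ⟶  SOI  (L2)  txn=BusRd  M[L2]=90
step 16: P2: load  L1  ⟶  ISS  (L1)  txn=∅  M[L1]=40
step 17: P0: load  L1  ⟶  SSS  (L1)  txn=BusRd  M[L1]=40
step 18: P1: load  L2  ⟶  SOI  (L2)  txn=∅  M[L2]=90
step 19: P0: load  L1  ⟶  SSS  (L1)  txn=∅  M[L1]=40
step 20: P1: load  L2  ⟶  SOI  (L2)  txn=∅  M[L2]=90
step 21: P0: store L1 := 40  ⟶  MII  (L1)  txn=BusUpgr  M[L1]=40
step 22: P0: load  L3  ⟶  EII  (L3)  txn=∅  M[L3]=40
step 23: P2: load  L2  ⟶  SOS  (L2)  txn=BusRd  M[L2]=90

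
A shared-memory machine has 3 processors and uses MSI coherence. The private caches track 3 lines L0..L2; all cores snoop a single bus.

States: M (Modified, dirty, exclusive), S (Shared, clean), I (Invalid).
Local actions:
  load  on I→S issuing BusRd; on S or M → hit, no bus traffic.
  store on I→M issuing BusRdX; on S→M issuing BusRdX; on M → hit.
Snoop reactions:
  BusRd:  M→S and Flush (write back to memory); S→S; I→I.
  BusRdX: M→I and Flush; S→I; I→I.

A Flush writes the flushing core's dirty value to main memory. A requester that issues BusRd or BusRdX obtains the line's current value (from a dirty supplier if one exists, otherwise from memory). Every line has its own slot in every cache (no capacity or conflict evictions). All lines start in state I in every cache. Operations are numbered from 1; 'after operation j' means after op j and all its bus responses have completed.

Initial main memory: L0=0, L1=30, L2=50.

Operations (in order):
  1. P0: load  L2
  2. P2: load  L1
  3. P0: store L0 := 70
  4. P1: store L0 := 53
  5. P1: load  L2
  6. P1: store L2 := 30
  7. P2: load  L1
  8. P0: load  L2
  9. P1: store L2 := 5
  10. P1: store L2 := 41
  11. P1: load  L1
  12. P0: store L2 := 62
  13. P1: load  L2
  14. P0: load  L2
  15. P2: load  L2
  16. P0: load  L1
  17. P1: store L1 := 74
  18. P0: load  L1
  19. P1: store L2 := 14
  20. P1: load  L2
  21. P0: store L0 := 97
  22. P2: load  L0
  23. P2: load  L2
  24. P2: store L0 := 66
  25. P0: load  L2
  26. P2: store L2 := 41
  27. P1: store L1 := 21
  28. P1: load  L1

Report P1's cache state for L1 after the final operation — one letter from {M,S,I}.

state = M

1. P0: load  L2  bus=[BusRd]  L2: P0=S P1=I P2=I  mem[L2]=50
2. P2: load  L1  bus=[BusRd]  L1: P0=I P1=I P2=S  mem[L1]=30
3. P0: store L0 := 70  bus=[BusRdX]  L0: P0=M P1=I P2=I  mem[L0]=0
4. P1: store L0 := 53  bus=[BusRdX,Flush]  L0: P0=I P1=M P2=I  mem[L0]=70
5. P1: load  L2  bus=[BusRd]  L2: P0=S P1=S P2=I  mem[L2]=50
6. P1: store L2 := 30  bus=[BusRdX]  L2: P0=I P1=M P2=I  mem[L2]=50
7. P2: load  L1  bus=[-]  L1: P0=I P1=I P2=S  mem[L1]=30
8. P0: load  L2  bus=[BusRd,Flush]  L2: P0=S P1=S P2=I  mem[L2]=30
9. P1: store L2 := 5  bus=[BusRdX]  L2: P0=I P1=M P2=I  mem[L2]=30
10. P1: store L2 := 41  bus=[-]  L2: P0=I P1=M P2=I  mem[L2]=30
11. P1: load  L1  bus=[BusRd]  L1: P0=I P1=S P2=S  mem[L1]=30
12. P0: store L2 := 62  bus=[BusRdX,Flush]  L2: P0=M P1=I P2=I  mem[L2]=41
13. P1: load  L2  bus=[BusRd,Flush]  L2: P0=S P1=S P2=I  mem[L2]=62
14. P0: load  L2  bus=[-]  L2: P0=S P1=S P2=I  mem[L2]=62
15. P2: load  L2  bus=[BusRd]  L2: P0=S P1=S P2=S  mem[L2]=62
16. P0: load  L1  bus=[BusRd]  L1: P0=S P1=S P2=S  mem[L1]=30
17. P1: store L1 := 74  bus=[BusRdX]  L1: P0=I P1=M P2=I  mem[L1]=30
18. P0: load  L1  bus=[BusRd,Flush]  L1: P0=S P1=S P2=I  mem[L1]=74
19. P1: store L2 := 14  bus=[BusRdX]  L2: P0=I P1=M P2=I  mem[L2]=62
20. P1: load  L2  bus=[-]  L2: P0=I P1=M P2=I  mem[L2]=62
21. P0: store L0 := 97  bus=[BusRdX,Flush]  L0: P0=M P1=I P2=I  mem[L0]=53
22. P2: load  L0  bus=[BusRd,Flush]  L0: P0=S P1=I P2=S  mem[L0]=97
23. P2: load  L2  bus=[BusRd,Flush]  L2: P0=I P1=S P2=S  mem[L2]=14
24. P2: store L0 := 66  bus=[BusRdX]  L0: P0=I P1=I P2=M  mem[L0]=97
25. P0: load  L2  bus=[BusRd]  L2: P0=S P1=S P2=S  mem[L2]=14
26. P2: store L2 := 41  bus=[BusRdX]  L2: P0=I P1=I P2=M  mem[L2]=14
27. P1: store L1 := 21  bus=[BusRdX]  L1: P0=I P1=M P2=I  mem[L1]=74
28. P1: load  L1  bus=[-]  L1: P0=I P1=M P2=I  mem[L1]=74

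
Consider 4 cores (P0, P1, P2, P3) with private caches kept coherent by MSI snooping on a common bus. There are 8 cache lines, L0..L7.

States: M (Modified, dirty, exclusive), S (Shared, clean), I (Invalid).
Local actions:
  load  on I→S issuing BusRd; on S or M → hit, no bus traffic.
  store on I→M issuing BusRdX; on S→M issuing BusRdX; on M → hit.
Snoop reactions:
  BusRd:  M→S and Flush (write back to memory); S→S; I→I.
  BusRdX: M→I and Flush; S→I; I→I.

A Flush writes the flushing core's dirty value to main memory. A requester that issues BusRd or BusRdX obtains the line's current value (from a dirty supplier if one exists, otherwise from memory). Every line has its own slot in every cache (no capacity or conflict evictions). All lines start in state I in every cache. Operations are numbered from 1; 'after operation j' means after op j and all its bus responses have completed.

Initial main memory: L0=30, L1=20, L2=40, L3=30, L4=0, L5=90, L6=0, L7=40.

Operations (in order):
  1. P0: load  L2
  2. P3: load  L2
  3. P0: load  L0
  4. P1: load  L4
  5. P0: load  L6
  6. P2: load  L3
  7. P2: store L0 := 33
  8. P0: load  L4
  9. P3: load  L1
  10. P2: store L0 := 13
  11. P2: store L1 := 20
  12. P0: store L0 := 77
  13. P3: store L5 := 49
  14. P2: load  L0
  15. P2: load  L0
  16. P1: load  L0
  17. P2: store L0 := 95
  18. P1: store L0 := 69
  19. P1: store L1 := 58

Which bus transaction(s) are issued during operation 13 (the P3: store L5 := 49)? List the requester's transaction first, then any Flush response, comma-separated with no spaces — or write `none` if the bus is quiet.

bus = BusRdX

  op1 P0: load  L2 → S/I/I/I on L2; bus BusRd; mem=40
  op2 P3: load  L2 → S/I/I/S on L2; bus BusRd; mem=40
  op3 P0: load  L0 → S/I/I/I on L0; bus BusRd; mem=30
  op4 P1: load  L4 → I/S/I/I on L4; bus BusRd; mem=0
  op5 P0: load  L6 → S/I/I/I on L6; bus BusRd; mem=0
  op6 P2: load  L3 → I/I/S/I on L3; bus BusRd; mem=30
  op7 P2: store L0 := 33 → I/I/M/I on L0; bus BusRdX; mem=30
  op8 P0: load  L4 → S/S/I/I on L4; bus BusRd; mem=0
  op9 P3: load  L1 → I/I/I/S on L1; bus BusRd; mem=20
  op10 P2: store L0 := 13 → I/I/M/I on L0; bus (none); mem=30
  op11 P2: store L1 := 20 → I/I/M/I on L1; bus BusRdX; mem=20
  op12 P0: store L0 := 77 → M/I/I/I on L0; bus BusRdX Flush; mem=13
  op13 P3: store L5 := 49 → I/I/I/M on L5; bus BusRdX; mem=90
  op14 P2: load  L0 → S/I/S/I on L0; bus BusRd Flush; mem=77
  op15 P2: load  L0 → S/I/S/I on L0; bus (none); mem=77
  op16 P1: load  L0 → S/S/S/I on L0; bus BusRd; mem=77
  op17 P2: store L0 := 95 → I/I/M/I on L0; bus BusRdX; mem=77
  op18 P1: store L0 := 69 → I/M/I/I on L0; bus BusRdX Flush; mem=95
  op19 P1: store L1 := 58 → I/M/I/I on L1; bus BusRdX Flush; mem=20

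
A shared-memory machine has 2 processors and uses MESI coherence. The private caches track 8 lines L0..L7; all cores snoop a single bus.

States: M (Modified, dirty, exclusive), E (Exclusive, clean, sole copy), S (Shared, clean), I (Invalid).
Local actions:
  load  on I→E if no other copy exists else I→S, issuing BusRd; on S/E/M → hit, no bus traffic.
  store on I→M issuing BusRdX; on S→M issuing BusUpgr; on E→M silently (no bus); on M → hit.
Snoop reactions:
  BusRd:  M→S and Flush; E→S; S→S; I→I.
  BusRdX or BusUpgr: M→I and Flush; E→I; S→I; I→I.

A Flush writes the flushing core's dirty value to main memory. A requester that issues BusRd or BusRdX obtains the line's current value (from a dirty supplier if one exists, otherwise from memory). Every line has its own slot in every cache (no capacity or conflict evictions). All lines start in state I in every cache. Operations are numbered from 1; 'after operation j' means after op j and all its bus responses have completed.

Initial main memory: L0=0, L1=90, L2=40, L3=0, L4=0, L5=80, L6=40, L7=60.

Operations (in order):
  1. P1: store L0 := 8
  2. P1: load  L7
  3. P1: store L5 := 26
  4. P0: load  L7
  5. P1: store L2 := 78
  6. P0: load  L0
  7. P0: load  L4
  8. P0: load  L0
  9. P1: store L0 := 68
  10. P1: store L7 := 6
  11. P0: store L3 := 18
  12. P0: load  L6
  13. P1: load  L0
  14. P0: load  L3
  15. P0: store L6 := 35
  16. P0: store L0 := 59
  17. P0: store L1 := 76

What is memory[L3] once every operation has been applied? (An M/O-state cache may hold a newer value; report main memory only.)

memory[L3] = 0

[1] P1: store L0 := 8 | P0:I, P1:M(8) | bus: BusRdX
[2] P1: load  L7 | P0:I, P1:E(60) | bus: BusRd
[3] P1: store L5 := 26 | P0:I, P1:M(26) | bus: BusRdX
[4] P0: load  L7 | P0:S(60), P1:S(60) | bus: BusRd
[5] P1: store L2 := 78 | P0:I, P1:M(78) | bus: BusRdX
[6] P0: load  L0 | P0:S(8), P1:S(8) | bus: BusRd,Flush
[7] P0: load  L4 | P0:E(0), P1:I | bus: BusRd
[8] P0: load  L0 | P0:S(8), P1:S(8) | bus: none
[9] P1: store L0 := 68 | P0:I, P1:M(68) | bus: BusUpgr
[10] P1: store L7 := 6 | P0:I, P1:M(6) | bus: BusUpgr
[11] P0: store L3 := 18 | P0:M(18), P1:I | bus: BusRdX
[12] P0: load  L6 | P0:E(40), P1:I | bus: BusRd
[13] P1: load  L0 | P0:I, P1:M(68) | bus: none
[14] P0: load  L3 | P0:M(18), P1:I | bus: none
[15] P0: store L6 := 35 | P0:M(35), P1:I | bus: none
[16] P0: store L0 := 59 | P0:M(59), P1:I | bus: BusRdX,Flush
[17] P0: store L1 := 76 | P0:M(76), P1:I | bus: BusRdX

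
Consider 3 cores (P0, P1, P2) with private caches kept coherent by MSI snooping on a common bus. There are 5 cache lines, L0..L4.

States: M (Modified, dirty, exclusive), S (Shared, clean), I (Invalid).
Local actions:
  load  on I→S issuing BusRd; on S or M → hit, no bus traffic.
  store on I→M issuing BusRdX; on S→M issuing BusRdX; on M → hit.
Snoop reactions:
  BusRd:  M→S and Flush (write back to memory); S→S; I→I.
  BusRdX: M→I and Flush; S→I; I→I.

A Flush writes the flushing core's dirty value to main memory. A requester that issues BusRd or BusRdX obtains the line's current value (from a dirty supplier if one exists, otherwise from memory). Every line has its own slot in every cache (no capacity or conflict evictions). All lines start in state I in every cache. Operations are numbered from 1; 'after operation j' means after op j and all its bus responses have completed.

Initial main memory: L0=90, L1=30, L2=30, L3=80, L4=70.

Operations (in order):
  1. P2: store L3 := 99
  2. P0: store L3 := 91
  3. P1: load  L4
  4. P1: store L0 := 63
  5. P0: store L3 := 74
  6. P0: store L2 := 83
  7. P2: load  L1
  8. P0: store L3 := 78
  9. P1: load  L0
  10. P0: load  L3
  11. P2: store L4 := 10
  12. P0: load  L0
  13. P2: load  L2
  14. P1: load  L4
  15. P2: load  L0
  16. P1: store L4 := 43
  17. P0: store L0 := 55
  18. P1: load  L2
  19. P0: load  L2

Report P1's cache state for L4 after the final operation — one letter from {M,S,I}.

state = M

step 1: P2: store L3 := 99  ⟶  IIM  (L3)  txn=BusRdX  M[L3]=80
step 2: P0: store L3 := 91  ⟶  MII  (L3)  txn=BusRdX+Flush  M[L3]=99
step 3: P1: load  L4  ⟶  ISI  (L4)  txn=BusRd  M[L4]=70
step 4: P1: store L0 := 63  ⟶  IMI  (L0)  txn=BusRdX  M[L0]=90
step 5: P0: store L3 := 74  ⟶  MII  (L3)  txn=∅  M[L3]=99
step 6: P0: store L2 := 83  ⟶  MII  (L2)  txn=BusRdX  M[L2]=30
step 7: P2: load  L1  ⟶  IIS  (L1)  txn=BusRd  M[L1]=30
step 8: P0: store L3 := 78  ⟶  MII  (L3)  txn=∅  M[L3]=99
step 9: P1: load  L0  ⟶  IMI  (L0)  txn=∅  M[L0]=90
step 10: P0: load  L3  ⟶  MII  (L3)  txn=∅  M[L3]=99
step 11: P2: store L4 := 10  ⟶  IIM  (L4)  txn=BusRdX  M[L4]=70
step 12: P0: load  L0  ⟶  SSI  (L0)  txn=BusRd+Flush  M[L0]=63
step 13: P2: load  L2  ⟶  SIS  (L2)  txn=BusRd+Flush  M[L2]=83
step 14: P1: load  L4  ⟶  ISS  (L4)  txn=BusRd+Flush  M[L4]=10
step 15: P2: load  L0  ⟶  SSS  (L0)  txn=BusRd  M[L0]=63
step 16: P1: store L4 := 43  ⟶  IMI  (L4)  txn=BusRdX  M[L4]=10
step 17: P0: store L0 := 55  ⟶  MII  (L0)  txn=BusRdX  M[L0]=63
step 18: P1: load  L2  ⟶  SSS  (L2)  txn=BusRd  M[L2]=83
step 19: P0: load  L2  ⟶  SSS  (L2)  txn=∅  M[L2]=83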